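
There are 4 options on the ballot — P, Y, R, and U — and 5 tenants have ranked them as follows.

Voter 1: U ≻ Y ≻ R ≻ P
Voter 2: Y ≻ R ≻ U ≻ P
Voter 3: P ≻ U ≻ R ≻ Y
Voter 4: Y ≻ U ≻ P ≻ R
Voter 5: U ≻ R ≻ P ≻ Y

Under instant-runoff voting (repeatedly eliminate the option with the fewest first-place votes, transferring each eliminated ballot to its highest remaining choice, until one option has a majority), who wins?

U

Round 1: Y 2, U 2, P 1, R 0. R has the fewest and is eliminated.
Round 2: Y 2, U 2, P 1. P has the fewest and is eliminated.
Round 3: U 3, Y 2. U has a majority.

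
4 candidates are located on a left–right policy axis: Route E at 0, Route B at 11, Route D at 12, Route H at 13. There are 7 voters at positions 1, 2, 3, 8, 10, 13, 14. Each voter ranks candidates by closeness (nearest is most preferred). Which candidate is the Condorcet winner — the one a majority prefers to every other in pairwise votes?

Route B

With single-peaked preferences on a line, the Condorcet winner is the candidate closest to the median voter.
The median voter (position 8) is closest to Route B at 11.
Check: Route B vs Route E — voters closer to Route B: 4 of 7.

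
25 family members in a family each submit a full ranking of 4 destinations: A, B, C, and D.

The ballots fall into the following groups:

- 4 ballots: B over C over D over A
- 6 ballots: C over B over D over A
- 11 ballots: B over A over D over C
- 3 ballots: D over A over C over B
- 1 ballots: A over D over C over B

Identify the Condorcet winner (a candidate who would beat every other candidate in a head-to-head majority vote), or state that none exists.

B

Head-to-head results (25 voters total):
A vs B: B wins 21–4.
A vs C: A wins 15–10.
A vs D: D wins 13–12.
B vs C: B wins 15–10.
B vs D: B wins 21–4.
C vs D: D wins 15–10.
B beats each rival — A (21–4), C (15–10), D (21–4) — so B is the Condorcet winner.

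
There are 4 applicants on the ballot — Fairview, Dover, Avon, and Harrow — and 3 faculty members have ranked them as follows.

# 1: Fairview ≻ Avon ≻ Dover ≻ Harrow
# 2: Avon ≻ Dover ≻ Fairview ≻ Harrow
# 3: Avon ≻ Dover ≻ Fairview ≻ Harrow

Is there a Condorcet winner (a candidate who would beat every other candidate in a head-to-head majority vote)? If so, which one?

Head-to-head results (3 voters total):
Fairview vs Dover: Dover wins 2–1.
Fairview vs Avon: Avon wins 2–1.
Fairview vs Harrow: Fairview wins 3–0.
Dover vs Avon: Avon wins 3–0.
Dover vs Harrow: Dover wins 3–0.
Avon vs Harrow: Avon wins 3–0.
Avon beats each rival — Fairview (2–1), Dover (3–0), Harrow (3–0) — so Avon is the Condorcet winner.

Avon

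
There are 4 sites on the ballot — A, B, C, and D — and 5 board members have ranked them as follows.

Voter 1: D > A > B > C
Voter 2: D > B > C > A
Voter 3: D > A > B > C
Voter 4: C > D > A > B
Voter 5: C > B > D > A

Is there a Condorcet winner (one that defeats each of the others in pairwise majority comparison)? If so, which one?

D

Head-to-head results (5 voters total):
A vs B: A wins 3–2.
A vs C: C wins 3–2.
A vs D: D wins 5–0.
B vs C: B wins 3–2.
B vs D: D wins 4–1.
C vs D: D wins 3–2.
D beats each rival — A (5–0), B (4–1), C (3–2) — so D is the Condorcet winner.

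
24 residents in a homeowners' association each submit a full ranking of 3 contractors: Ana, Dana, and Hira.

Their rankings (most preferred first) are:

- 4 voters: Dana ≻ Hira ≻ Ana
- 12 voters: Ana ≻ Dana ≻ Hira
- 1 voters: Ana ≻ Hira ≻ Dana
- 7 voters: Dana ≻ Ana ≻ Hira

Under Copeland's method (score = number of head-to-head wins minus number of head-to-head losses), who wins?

Ana

Pairwise results:
  Ana vs Dana: Ana wins 13–11.
  Ana vs Hira: Ana wins 20–4.
  Dana vs Hira: Dana wins 23–1.
Copeland scores (wins − losses):
  Ana: 2 − 0 = 2
  Dana: 1 − 1 = 0
  Hira: 0 − 2 = -2
Ana has the best Copeland score.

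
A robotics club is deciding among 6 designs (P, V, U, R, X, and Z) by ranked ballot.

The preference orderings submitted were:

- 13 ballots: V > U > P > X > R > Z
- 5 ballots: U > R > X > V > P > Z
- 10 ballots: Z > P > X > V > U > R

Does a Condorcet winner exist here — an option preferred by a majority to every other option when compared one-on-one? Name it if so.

There is no Condorcet winner

Head-to-head results (28 voters total):
P vs V: V wins 18–10.
P vs U: U wins 18–10.
P vs R: P wins 23–5.
P vs X: P wins 23–5.
P vs Z: P wins 18–10.
V vs U: V wins 23–5.
V vs R: V wins 23–5.
V vs X: X wins 15–13.
V vs Z: V wins 18–10.
U vs R: U wins 28–0.
U vs X: U wins 18–10.
U vs Z: U wins 18–10.
R vs X: X wins 23–5.
R vs Z: R wins 18–10.
X vs Z: X wins 18–10.
No candidate beats all others: P beats X beats V beats P, a majority cycle.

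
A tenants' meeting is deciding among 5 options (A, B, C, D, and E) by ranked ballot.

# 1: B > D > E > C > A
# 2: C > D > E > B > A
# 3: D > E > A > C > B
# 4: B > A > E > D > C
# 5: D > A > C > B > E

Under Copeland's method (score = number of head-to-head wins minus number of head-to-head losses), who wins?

D

Pairwise results:
  A vs B: B wins 3–2.
  A vs C: A wins 3–2.
  A vs D: D wins 4–1.
  A vs E: E wins 3–2.
  B vs C: C wins 3–2.
  B vs D: D wins 3–2.
  B vs E: B wins 3–2.
  C vs D: D wins 4–1.
  C vs E: E wins 3–2.
  D vs E: D wins 4–1.
Copeland scores (wins − losses):
  A: 1 − 3 = -2
  B: 2 − 2 = 0
  C: 1 − 3 = -2
  D: 4 − 0 = 4
  E: 2 − 2 = 0
D has the best Copeland score.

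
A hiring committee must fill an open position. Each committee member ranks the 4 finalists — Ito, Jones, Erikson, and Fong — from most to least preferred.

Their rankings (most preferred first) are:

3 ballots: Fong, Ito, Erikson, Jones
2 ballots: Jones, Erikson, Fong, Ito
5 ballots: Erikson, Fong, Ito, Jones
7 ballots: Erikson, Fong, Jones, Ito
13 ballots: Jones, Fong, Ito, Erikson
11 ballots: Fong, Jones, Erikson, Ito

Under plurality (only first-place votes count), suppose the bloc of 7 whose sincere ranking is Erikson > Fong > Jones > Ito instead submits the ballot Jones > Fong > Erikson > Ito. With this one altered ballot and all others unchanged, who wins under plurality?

Jones

First-place totals with the altered ballot: Ito 0, Jones 22, Erikson 5, Fong 14.
The winner is unchanged: still Jones.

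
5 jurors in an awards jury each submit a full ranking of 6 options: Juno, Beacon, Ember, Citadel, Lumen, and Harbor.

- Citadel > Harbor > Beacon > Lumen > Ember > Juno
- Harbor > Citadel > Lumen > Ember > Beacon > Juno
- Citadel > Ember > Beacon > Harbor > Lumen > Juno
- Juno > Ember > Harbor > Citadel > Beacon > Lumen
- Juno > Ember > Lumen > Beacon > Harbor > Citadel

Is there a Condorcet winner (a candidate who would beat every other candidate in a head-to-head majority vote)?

No

Head-to-head results (5 voters total):
Juno vs Beacon: Beacon wins 3–2.
Juno vs Ember: Ember wins 3–2.
Juno vs Citadel: Citadel wins 3–2.
Juno vs Lumen: Lumen wins 3–2.
Juno vs Harbor: Harbor wins 3–2.
Beacon vs Ember: Ember wins 4–1.
Beacon vs Citadel: Citadel wins 4–1.
Beacon vs Lumen: Beacon wins 3–2.
Beacon vs Harbor: Harbor wins 3–2.
Ember vs Citadel: Citadel wins 3–2.
Ember vs Lumen: Ember wins 3–2.
Ember vs Harbor: Ember wins 3–2.
Citadel vs Lumen: Citadel wins 4–1.
Citadel vs Harbor: Harbor wins 3–2.
Lumen vs Harbor: Harbor wins 4–1.
No candidate beats all others: Ember beats Harbor beats Citadel beats Ember, a majority cycle.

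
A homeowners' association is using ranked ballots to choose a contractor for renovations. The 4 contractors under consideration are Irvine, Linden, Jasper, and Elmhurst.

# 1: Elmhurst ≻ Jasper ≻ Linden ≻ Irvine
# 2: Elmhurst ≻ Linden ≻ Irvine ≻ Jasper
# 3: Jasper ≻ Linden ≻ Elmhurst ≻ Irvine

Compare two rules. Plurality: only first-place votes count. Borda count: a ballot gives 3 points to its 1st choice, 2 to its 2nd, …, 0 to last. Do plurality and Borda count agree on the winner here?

Yes

Plurality first-place counts: Irvine 0, Linden 0, Jasper 1, Elmhurst 2 → Elmhurst.
Borda totals: Irvine 1, Linden 5, Jasper 5, Elmhurst 7 → Elmhurst.
The two rules agree on Elmhurst.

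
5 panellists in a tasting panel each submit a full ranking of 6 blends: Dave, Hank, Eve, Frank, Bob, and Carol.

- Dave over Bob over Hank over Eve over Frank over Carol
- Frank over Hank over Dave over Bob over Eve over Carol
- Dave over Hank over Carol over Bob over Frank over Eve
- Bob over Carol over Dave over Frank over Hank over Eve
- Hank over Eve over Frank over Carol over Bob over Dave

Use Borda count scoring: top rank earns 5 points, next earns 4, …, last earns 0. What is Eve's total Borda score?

Borda scores:
  Dave: 5 + 3 + 5 + 3 + 0 = 16
  Hank: 3 + 4 + 4 + 1 + 5 = 17
  Eve: 2 + 1 + 0 + 0 + 4 = 7
  Frank: 1 + 5 + 1 + 2 + 3 = 12
  Bob: 4 + 2 + 2 + 5 + 1 = 14
  Carol: 0 + 0 + 3 + 4 + 2 = 9

7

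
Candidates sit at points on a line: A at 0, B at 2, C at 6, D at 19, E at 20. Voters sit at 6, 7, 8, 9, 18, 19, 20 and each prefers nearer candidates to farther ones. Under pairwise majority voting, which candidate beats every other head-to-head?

With single-peaked preferences on a line, the Condorcet winner is the candidate closest to the median voter.
The median voter (position 9) is closest to C at 6.
Check: C vs B — voters closer to C: 7 of 7.

C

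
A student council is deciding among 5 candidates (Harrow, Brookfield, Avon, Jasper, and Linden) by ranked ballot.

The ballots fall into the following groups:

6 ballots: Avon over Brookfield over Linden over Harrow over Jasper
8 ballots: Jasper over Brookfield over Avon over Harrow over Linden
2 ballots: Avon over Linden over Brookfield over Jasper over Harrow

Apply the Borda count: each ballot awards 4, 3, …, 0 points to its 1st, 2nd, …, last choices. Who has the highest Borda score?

Avon

Borda scores:
  Harrow: 6·1 + 8·1 + 2·0 = 14
  Brookfield: 6·3 + 8·3 + 2·2 = 46
  Avon: 6·4 + 8·2 + 2·4 = 48
  Jasper: 6·0 + 8·4 + 2·1 = 34
  Linden: 6·2 + 8·0 + 2·3 = 18
Avon has the highest total.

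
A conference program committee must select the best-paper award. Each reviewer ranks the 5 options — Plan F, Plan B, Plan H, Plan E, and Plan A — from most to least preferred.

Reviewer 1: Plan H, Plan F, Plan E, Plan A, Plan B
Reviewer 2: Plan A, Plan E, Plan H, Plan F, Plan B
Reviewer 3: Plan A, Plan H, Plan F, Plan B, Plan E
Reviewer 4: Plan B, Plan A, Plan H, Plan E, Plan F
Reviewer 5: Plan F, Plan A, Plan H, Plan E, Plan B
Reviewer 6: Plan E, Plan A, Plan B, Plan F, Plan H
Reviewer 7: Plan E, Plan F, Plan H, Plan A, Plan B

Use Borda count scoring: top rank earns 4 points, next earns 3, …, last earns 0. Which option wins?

Plan A

Borda scores:
  Plan F: 3 + 1 + 2 + 0 + 4 + 1 + 3 = 14
  Plan B: 0 + 0 + 1 + 4 + 0 + 2 + 0 = 7
  Plan H: 4 + 2 + 3 + 2 + 2 + 0 + 2 = 15
  Plan E: 2 + 3 + 0 + 1 + 1 + 4 + 4 = 15
  Plan A: 1 + 4 + 4 + 3 + 3 + 3 + 1 = 19
Plan A has the highest total.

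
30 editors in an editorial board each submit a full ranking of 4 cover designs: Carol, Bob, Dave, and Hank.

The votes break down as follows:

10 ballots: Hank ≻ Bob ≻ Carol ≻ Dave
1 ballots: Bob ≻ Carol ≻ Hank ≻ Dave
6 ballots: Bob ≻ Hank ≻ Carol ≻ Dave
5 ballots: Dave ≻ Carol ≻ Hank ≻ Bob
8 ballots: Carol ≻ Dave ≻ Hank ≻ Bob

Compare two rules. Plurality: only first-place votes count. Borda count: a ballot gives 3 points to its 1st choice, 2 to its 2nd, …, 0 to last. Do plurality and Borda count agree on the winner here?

Plurality first-place counts: Carol 8, Bob 7, Dave 5, Hank 10 → Hank.
Borda totals: Carol 52, Bob 41, Dave 31, Hank 56 → Hank.
The two rules agree on Hank.

Yes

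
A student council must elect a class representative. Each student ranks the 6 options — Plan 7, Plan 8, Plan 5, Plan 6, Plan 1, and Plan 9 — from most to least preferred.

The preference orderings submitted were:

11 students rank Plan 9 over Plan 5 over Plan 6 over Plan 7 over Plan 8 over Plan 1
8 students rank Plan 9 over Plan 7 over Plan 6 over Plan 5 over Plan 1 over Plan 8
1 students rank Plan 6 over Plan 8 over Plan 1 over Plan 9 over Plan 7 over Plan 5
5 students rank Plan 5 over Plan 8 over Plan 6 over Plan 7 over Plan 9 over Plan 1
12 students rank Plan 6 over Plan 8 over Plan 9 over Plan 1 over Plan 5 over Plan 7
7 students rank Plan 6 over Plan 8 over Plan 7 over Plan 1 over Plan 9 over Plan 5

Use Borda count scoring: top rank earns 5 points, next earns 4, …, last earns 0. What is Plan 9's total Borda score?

145

Borda scores:
  Plan 7: 11·2 + 8·4 + 1 + 5·2 + 12·0 + 7·3 = 86
  Plan 8: 11·1 + 8·0 + 4 + 5·4 + 12·4 + 7·4 = 111
  Plan 5: 11·4 + 8·2 + 0 + 5·5 + 12·1 + 7·0 = 97
  Plan 6: 11·3 + 8·3 + 5 + 5·3 + 12·5 + 7·5 = 172
  Plan 1: 11·0 + 8·1 + 3 + 5·0 + 12·2 + 7·2 = 49
  Plan 9: 11·5 + 8·5 + 2 + 5·1 + 12·3 + 7·1 = 145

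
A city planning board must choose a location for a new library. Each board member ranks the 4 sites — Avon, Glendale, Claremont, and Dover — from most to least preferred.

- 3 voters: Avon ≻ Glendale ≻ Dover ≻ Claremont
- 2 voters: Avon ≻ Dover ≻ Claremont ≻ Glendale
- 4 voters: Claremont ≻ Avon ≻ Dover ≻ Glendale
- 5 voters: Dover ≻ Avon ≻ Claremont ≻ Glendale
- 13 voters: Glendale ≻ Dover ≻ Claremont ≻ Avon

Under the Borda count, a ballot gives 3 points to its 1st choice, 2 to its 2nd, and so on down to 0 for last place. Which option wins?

Dover

Borda scores:
  Avon: 3·3 + 2·3 + 4·2 + 5·2 + 13·0 = 33
  Glendale: 3·2 + 2·0 + 4·0 + 5·0 + 13·3 = 45
  Claremont: 3·0 + 2·1 + 4·3 + 5·1 + 13·1 = 32
  Dover: 3·1 + 2·2 + 4·1 + 5·3 + 13·2 = 52
Dover has the highest total.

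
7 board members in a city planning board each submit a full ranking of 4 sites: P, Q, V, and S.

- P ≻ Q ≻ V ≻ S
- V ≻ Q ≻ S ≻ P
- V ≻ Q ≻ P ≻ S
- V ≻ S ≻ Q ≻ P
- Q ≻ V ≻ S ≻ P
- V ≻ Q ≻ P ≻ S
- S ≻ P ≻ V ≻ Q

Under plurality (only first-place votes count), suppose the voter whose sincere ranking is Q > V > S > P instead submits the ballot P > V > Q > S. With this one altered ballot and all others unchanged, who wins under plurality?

First-place totals with the altered ballot: P 2, Q 0, V 4, S 1.
The winner is unchanged: still V.

V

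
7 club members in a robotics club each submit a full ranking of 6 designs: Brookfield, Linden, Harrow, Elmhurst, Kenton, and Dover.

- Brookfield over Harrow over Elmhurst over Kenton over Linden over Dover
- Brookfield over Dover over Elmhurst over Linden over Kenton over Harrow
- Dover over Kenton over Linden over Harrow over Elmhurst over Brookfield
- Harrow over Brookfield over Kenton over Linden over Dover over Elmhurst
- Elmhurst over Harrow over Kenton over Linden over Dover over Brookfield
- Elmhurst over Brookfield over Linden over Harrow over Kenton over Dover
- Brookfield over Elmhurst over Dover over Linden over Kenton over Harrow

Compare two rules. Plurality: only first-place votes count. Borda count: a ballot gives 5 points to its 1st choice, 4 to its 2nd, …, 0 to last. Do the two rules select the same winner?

Plurality first-place counts: Brookfield 3, Linden 0, Harrow 1, Elmhurst 2, Kenton 0, Dover 1 → Brookfield.
Borda totals: Brookfield 23, Linden 15, Harrow 17, Elmhurst 21, Kenton 15, Dover 14 → Brookfield.
The two rules agree on Brookfield.

Yes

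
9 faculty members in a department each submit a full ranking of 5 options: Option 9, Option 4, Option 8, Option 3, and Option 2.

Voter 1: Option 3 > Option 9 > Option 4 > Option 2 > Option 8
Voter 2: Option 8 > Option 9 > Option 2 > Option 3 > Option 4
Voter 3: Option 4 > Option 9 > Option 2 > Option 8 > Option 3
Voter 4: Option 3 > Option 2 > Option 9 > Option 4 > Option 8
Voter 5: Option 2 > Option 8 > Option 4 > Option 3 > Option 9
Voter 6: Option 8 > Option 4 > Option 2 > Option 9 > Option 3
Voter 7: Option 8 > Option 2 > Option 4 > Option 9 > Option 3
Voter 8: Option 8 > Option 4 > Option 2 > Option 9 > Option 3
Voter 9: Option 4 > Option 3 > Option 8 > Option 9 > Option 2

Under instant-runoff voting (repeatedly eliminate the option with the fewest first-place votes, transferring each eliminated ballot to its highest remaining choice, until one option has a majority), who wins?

Option 8

Round 1: Option 8 4, Option 4 2, Option 3 2, Option 2 1, Option 9 0. Option 9 has the fewest and is eliminated.
Round 2: Option 8 4, Option 4 2, Option 3 2, Option 2 1. Option 2 has the fewest and is eliminated.
Round 3: Option 8 5, Option 4 2, Option 3 2. Option 8 has a majority.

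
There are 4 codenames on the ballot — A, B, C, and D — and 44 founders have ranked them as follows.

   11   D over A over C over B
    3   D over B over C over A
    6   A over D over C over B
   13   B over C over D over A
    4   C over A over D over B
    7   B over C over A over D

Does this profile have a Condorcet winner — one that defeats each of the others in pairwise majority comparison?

Head-to-head results (44 voters total):
A vs B: B wins 23–21.
A vs C: C wins 27–17.
A vs D: D wins 27–17.
B vs C: B wins 23–21.
B vs D: D wins 24–20.
C vs D: C wins 24–20.
No candidate beats all others: B beats C beats D beats B, a majority cycle.

No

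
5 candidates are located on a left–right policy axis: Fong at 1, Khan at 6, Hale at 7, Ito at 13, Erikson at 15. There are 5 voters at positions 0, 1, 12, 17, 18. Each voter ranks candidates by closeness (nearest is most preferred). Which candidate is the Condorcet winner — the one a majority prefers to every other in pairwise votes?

With single-peaked preferences on a line, the Condorcet winner is the candidate closest to the median voter.
The median voter (position 12) is closest to Ito at 13.
Check: Ito vs Hale — voters closer to Ito: 3 of 5.

Ito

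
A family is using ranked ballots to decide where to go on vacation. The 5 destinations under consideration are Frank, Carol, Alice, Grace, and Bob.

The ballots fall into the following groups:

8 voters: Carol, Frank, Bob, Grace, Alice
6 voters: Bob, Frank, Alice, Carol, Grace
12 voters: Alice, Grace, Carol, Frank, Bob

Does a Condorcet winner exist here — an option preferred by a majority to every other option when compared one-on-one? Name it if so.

No Condorcet winner

Head-to-head results (26 voters total):
Frank vs Carol: Carol wins 20–6.
Frank vs Alice: Frank wins 14–12.
Frank vs Grace: Frank wins 14–12.
Frank vs Bob: Frank wins 20–6.
Carol vs Alice: Alice wins 18–8.
Carol vs Grace: Carol wins 14–12.
Carol vs Bob: Carol wins 20–6.
Alice vs Grace: Alice wins 18–8.
Alice vs Bob: Bob wins 14–12.
Grace vs Bob: Bob wins 14–12.
No candidate beats all others: Frank beats Alice beats Carol beats Frank, a majority cycle.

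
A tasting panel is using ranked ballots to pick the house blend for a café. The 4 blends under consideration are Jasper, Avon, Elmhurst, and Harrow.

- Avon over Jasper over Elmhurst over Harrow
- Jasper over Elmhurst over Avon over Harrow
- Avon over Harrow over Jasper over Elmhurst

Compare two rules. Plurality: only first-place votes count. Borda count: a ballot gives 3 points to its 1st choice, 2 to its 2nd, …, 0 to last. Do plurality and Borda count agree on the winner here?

Plurality first-place counts: Jasper 1, Avon 2, Elmhurst 0, Harrow 0 → Avon.
Borda totals: Jasper 6, Avon 7, Elmhurst 3, Harrow 2 → Avon.
The two rules agree on Avon.

Yes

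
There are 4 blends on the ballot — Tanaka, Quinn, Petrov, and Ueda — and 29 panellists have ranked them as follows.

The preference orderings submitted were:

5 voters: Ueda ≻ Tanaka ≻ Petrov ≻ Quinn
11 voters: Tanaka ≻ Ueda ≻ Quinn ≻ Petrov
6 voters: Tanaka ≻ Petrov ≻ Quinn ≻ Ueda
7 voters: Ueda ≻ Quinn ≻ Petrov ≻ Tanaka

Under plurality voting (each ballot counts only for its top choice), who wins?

First-place vote totals:
  Tanaka: 17
  Quinn: 0
  Petrov: 0
  Ueda: 12
Tanaka has the most first-place votes.

Tanaka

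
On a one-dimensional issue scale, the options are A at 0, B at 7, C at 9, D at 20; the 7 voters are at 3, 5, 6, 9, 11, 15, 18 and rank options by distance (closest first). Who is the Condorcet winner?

With single-peaked preferences on a line, the Condorcet winner is the candidate closest to the median voter.
The median voter (position 9) is closest to C at 9.
Check: C vs B — voters closer to C: 4 of 7.

C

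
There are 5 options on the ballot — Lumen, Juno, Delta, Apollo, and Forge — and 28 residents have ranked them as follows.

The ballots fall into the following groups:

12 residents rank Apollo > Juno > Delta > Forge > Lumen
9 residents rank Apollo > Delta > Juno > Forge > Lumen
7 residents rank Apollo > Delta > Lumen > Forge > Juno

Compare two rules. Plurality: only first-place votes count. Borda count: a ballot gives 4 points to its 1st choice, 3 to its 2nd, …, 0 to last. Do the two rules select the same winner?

Yes

Plurality first-place counts: Lumen 0, Juno 0, Delta 0, Apollo 28, Forge 0 → Apollo.
Borda totals: Lumen 14, Juno 54, Delta 72, Apollo 112, Forge 28 → Apollo.
The two rules agree on Apollo.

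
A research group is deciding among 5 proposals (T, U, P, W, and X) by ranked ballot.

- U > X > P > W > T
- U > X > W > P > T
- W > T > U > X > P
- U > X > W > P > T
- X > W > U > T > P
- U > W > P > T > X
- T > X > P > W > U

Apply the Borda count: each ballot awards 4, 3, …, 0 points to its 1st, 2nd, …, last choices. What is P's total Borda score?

Borda scores:
  T: 0 + 0 + 3 + 0 + 1 + 1 + 4 = 9
  U: 4 + 4 + 2 + 4 + 2 + 4 + 0 = 20
  P: 2 + 1 + 0 + 1 + 0 + 2 + 2 = 8
  W: 1 + 2 + 4 + 2 + 3 + 3 + 1 = 16
  X: 3 + 3 + 1 + 3 + 4 + 0 + 3 = 17

8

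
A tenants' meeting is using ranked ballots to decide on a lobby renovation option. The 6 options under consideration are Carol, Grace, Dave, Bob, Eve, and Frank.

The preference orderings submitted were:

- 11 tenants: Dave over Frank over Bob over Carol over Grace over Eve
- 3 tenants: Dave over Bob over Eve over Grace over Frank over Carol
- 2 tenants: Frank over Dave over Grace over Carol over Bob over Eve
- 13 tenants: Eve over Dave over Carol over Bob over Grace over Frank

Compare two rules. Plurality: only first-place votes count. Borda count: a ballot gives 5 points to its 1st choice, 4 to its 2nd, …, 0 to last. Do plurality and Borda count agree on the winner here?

Plurality first-place counts: Carol 0, Grace 0, Dave 14, Bob 0, Eve 13, Frank 2 → Dave.
Borda totals: Carol 65, Grace 36, Dave 130, Bob 73, Eve 74, Frank 57 → Dave.
The two rules agree on Dave.

Yes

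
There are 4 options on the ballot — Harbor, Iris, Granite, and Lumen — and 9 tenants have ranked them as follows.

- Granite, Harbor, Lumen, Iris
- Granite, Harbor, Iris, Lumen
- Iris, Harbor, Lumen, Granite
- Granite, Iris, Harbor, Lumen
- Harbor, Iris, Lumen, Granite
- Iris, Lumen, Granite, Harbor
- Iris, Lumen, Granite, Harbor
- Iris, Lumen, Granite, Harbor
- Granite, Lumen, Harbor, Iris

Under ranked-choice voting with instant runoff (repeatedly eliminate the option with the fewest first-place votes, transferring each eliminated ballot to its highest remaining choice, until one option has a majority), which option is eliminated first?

Round 1: Iris 4, Granite 4, Harbor 1, Lumen 0. Lumen has the fewest and is eliminated.
Round 2: Iris 4, Granite 4, Harbor 1. Harbor has the fewest and is eliminated.
Round 3: Iris 5, Granite 4. Iris has a majority.

Lumen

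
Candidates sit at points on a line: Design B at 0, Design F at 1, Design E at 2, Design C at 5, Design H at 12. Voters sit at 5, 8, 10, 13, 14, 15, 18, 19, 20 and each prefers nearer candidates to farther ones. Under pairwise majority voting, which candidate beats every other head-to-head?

With single-peaked preferences on a line, the Condorcet winner is the candidate closest to the median voter.
The median voter (position 14) is closest to Design H at 12.
Check: Design H vs Design C — voters closer to Design H: 7 of 9.

Design H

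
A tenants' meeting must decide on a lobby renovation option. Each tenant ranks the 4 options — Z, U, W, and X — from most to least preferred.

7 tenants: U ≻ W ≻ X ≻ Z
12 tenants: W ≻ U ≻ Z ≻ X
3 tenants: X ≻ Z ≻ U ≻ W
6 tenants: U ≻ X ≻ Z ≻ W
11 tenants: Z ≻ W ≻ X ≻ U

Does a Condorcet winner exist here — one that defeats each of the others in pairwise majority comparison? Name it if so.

Head-to-head results (39 voters total):
Z vs U: U wins 25–14.
Z vs W: Z wins 20–19.
Z vs X: Z wins 23–16.
U vs W: W wins 23–16.
U vs X: U wins 25–14.
W vs X: W wins 30–9.
No candidate beats all others: Z beats W beats U beats Z, a majority cycle.

None — there is no Condorcet winner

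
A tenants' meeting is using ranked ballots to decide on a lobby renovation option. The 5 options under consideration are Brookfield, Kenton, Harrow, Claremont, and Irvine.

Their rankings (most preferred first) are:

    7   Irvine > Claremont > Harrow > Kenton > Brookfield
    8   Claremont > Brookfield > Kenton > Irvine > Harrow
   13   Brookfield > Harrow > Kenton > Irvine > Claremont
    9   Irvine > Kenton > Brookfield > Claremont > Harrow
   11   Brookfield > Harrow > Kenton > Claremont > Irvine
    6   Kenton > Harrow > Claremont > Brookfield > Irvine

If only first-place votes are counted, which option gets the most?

First-place vote totals:
  Brookfield: 24
  Kenton: 6
  Harrow: 0
  Claremont: 8
  Irvine: 16
Brookfield has the most first-place votes.

Brookfield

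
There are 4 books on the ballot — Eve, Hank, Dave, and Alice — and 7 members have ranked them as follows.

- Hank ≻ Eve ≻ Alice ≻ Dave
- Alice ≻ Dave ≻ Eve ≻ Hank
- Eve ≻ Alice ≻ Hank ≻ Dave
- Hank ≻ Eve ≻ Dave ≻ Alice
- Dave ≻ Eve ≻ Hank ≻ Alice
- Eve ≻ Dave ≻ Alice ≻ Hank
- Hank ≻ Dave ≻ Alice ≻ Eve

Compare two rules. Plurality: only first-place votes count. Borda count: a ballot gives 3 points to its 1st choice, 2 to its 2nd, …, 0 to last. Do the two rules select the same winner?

Plurality first-place counts: Eve 2, Hank 3, Dave 1, Alice 1 → Hank.
Borda totals: Eve 13, Hank 11, Dave 10, Alice 8 → Eve.
The two rules disagree: plurality picks Hank, Borda picks Eve.

No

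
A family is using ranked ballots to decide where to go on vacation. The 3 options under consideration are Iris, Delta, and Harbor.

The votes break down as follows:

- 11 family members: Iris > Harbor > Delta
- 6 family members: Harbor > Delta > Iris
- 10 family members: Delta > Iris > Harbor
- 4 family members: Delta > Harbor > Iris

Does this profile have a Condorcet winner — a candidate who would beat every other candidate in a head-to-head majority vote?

No

Head-to-head results (31 voters total):
Iris vs Delta: Delta wins 20–11.
Iris vs Harbor: Iris wins 21–10.
Delta vs Harbor: Harbor wins 17–14.
No candidate beats all others: Iris beats Harbor beats Delta beats Iris, a majority cycle.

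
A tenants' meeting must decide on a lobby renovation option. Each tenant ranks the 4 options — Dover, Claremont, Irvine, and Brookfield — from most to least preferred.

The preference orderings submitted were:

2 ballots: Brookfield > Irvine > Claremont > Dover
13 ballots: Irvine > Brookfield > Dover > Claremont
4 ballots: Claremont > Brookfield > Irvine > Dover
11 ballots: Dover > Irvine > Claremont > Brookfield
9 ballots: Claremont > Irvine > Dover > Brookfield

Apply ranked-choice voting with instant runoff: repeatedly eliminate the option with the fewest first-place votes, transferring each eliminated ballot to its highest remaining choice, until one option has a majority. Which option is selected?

Irvine

Round 1: Claremont 13, Irvine 13, Dover 11, Brookfield 2. Brookfield has the fewest and is eliminated.
Round 2: Irvine 15, Claremont 13, Dover 11. Dover has the fewest and is eliminated.
Round 3: Irvine 26, Claremont 13. Irvine has a majority.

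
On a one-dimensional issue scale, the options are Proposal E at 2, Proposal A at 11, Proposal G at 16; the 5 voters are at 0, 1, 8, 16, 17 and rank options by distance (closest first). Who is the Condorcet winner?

Proposal A

With single-peaked preferences on a line, the Condorcet winner is the candidate closest to the median voter.
The median voter (position 8) is closest to Proposal A at 11.
Check: Proposal A vs Proposal G — voters closer to Proposal A: 3 of 5.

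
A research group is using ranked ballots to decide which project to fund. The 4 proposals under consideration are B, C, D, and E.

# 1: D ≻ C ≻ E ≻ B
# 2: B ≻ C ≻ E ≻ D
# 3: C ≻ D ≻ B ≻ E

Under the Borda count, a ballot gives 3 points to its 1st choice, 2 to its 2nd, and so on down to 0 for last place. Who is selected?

C

Borda scores:
  B: 0 + 3 + 1 = 4
  C: 2 + 2 + 3 = 7
  D: 3 + 0 + 2 = 5
  E: 1 + 1 + 0 = 2
C has the highest total.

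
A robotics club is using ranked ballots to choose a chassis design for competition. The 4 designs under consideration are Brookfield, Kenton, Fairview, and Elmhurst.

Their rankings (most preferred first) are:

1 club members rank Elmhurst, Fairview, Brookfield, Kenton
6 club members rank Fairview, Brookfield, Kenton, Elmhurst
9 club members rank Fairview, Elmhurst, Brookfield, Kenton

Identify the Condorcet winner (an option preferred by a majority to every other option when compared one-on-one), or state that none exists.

Head-to-head results (16 voters total):
Brookfield vs Kenton: Brookfield wins 16–0.
Brookfield vs Fairview: Fairview wins 16–0.
Brookfield vs Elmhurst: Elmhurst wins 10–6.
Kenton vs Fairview: Fairview wins 16–0.
Kenton vs Elmhurst: Elmhurst wins 10–6.
Fairview vs Elmhurst: Fairview wins 15–1.
Fairview beats each rival — Brookfield (16–0), Kenton (16–0), Elmhurst (15–1) — so Fairview is the Condorcet winner.

Fairview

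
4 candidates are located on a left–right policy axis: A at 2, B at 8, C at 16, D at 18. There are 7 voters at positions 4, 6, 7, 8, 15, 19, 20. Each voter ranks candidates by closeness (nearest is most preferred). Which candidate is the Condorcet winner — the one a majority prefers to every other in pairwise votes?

B

With single-peaked preferences on a line, the Condorcet winner is the candidate closest to the median voter.
The median voter (position 8) is closest to B at 8.
Check: B vs D — voters closer to B: 4 of 7.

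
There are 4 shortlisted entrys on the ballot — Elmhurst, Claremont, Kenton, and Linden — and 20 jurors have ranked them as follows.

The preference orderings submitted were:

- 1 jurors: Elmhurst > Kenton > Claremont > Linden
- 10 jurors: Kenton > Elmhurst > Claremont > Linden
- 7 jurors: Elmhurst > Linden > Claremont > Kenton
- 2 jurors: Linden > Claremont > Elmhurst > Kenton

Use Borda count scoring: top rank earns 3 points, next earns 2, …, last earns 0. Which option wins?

Borda scores:
  Elmhurst: 3 + 10·2 + 7·3 + 2·1 = 46
  Claremont: 1 + 10·1 + 7·1 + 2·2 = 22
  Kenton: 2 + 10·3 + 7·0 + 2·0 = 32
  Linden: 0 + 10·0 + 7·2 + 2·3 = 20
Elmhurst has the highest total.

Elmhurst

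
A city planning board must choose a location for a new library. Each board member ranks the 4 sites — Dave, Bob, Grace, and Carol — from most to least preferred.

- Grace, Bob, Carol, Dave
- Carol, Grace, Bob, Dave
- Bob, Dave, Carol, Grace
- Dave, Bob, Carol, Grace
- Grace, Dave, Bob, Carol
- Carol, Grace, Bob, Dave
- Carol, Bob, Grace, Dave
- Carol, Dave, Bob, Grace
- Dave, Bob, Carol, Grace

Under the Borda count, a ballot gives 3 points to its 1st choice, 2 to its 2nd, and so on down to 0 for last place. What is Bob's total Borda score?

Borda scores:
  Dave: 0 + 0 + 2 + 3 + 2 + 0 + 0 + 2 + 3 = 12
  Bob: 2 + 1 + 3 + 2 + 1 + 1 + 2 + 1 + 2 = 15
  Grace: 3 + 2 + 0 + 0 + 3 + 2 + 1 + 0 + 0 = 11
  Carol: 1 + 3 + 1 + 1 + 0 + 3 + 3 + 3 + 1 = 16

15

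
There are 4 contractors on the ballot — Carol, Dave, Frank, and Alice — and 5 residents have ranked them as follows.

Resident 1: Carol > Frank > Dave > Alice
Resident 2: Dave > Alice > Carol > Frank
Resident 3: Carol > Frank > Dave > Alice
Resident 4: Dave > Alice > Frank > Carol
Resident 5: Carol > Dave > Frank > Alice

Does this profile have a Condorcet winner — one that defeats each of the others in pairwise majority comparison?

Head-to-head results (5 voters total):
Carol vs Dave: Carol wins 3–2.
Carol vs Frank: Carol wins 4–1.
Carol vs Alice: Carol wins 3–2.
Dave vs Frank: Dave wins 3–2.
Dave vs Alice: Dave wins 5–0.
Frank vs Alice: Frank wins 3–2.
Carol beats each rival — Dave (3–2), Frank (4–1), Alice (3–2) — so Carol is the Condorcet winner.

Yes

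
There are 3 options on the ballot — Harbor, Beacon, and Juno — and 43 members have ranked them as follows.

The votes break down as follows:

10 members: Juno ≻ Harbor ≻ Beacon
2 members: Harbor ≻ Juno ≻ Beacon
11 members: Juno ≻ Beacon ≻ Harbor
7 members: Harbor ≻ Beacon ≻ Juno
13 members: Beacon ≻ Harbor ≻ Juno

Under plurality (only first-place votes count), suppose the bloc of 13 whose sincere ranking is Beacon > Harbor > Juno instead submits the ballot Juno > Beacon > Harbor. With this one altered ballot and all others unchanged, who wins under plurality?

First-place totals with the altered ballot: Harbor 9, Beacon 0, Juno 34.
The winner is unchanged: still Juno.

Juno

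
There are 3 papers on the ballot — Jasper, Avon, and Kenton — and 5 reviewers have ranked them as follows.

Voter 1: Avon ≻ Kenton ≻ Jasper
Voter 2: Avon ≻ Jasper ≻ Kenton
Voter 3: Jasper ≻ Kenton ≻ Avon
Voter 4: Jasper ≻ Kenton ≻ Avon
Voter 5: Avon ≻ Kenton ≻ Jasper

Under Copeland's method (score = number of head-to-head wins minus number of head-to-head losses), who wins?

Pairwise results:
  Jasper vs Avon: Avon wins 3–2.
  Jasper vs Kenton: Jasper wins 3–2.
  Avon vs Kenton: Avon wins 3–2.
Copeland scores (wins − losses):
  Jasper: 1 − 1 = 0
  Avon: 2 − 0 = 2
  Kenton: 0 − 2 = -2
Avon has the best Copeland score.

Avon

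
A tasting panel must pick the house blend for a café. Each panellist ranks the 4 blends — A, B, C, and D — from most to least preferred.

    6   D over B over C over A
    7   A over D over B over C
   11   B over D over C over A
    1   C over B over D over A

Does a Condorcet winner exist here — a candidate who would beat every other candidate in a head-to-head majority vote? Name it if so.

D

Head-to-head results (25 voters total):
A vs B: B wins 18–7.
A vs C: C wins 18–7.
A vs D: D wins 18–7.
B vs C: B wins 24–1.
B vs D: D wins 13–12.
C vs D: D wins 24–1.
D beats each rival — A (18–7), B (13–12), C (24–1) — so D is the Condorcet winner.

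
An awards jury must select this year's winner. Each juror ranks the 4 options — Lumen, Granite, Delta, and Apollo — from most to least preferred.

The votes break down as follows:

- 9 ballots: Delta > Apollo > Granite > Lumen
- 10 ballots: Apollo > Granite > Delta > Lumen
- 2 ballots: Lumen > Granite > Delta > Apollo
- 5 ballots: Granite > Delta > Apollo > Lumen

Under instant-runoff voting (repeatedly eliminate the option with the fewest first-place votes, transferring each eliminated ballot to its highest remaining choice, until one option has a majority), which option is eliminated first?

Lumen

Round 1: Apollo 10, Delta 9, Granite 5, Lumen 2. Lumen has the fewest and is eliminated.
Round 2: Apollo 10, Delta 9, Granite 7. Granite has the fewest and is eliminated.
Round 3: Delta 16, Apollo 10. Delta has a majority.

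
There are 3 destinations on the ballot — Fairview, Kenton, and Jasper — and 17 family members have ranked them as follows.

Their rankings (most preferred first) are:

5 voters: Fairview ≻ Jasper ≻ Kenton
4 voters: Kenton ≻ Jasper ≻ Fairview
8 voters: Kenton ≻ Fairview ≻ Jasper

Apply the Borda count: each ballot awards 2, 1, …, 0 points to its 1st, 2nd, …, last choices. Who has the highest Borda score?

Borda scores:
  Fairview: 5·2 + 4·0 + 8·1 = 18
  Kenton: 5·0 + 4·2 + 8·2 = 24
  Jasper: 5·1 + 4·1 + 8·0 = 9
Kenton has the highest total.

Kenton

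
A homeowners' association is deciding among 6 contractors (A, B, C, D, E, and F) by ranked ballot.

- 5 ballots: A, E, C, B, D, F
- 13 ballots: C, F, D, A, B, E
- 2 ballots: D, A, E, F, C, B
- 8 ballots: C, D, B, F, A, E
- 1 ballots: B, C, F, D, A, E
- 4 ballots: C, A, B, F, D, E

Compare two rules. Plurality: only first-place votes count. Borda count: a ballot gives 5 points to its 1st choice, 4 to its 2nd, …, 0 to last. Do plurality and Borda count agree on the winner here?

Plurality first-place counts: A 5, B 1, C 25, D 2, E 0, F 0 → C.
Borda totals: A 84, B 64, C 146, D 92, E 26, F 83 → C.
The two rules agree on C.

Yes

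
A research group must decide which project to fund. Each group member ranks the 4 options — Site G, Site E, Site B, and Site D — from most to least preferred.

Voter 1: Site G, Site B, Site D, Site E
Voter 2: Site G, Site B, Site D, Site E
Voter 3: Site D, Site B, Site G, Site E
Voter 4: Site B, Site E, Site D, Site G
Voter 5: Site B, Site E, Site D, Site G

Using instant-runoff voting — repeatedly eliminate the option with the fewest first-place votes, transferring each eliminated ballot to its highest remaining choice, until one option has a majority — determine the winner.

Round 1: Site G 2, Site B 2, Site D 1, Site E 0. Site E has the fewest and is eliminated.
Round 2: Site G 2, Site B 2, Site D 1. Site D has the fewest and is eliminated.
Round 3: Site B 3, Site G 2. Site B has a majority.

Site B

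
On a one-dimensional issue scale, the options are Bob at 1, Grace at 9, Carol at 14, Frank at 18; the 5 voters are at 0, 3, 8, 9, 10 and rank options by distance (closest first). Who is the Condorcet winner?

Grace

With single-peaked preferences on a line, the Condorcet winner is the candidate closest to the median voter.
The median voter (position 8) is closest to Grace at 9.
Check: Grace vs Frank — voters closer to Grace: 5 of 5.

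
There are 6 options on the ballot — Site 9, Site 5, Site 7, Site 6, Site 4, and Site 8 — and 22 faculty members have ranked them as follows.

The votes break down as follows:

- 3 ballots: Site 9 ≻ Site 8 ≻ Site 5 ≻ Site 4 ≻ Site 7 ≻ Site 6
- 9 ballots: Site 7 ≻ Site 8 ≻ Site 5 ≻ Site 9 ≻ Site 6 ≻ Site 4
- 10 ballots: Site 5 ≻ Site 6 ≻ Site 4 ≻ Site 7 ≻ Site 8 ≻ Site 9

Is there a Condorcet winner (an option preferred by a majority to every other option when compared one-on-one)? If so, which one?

Head-to-head results (22 voters total):
Site 9 vs Site 5: Site 5 wins 19–3.
Site 9 vs Site 7: Site 7 wins 19–3.
Site 9 vs Site 6: Site 9 wins 12–10.
Site 9 vs Site 4: Site 9 wins 12–10.
Site 9 vs Site 8: Site 8 wins 19–3.
Site 5 vs Site 7: Site 5 wins 13–9.
Site 5 vs Site 6: Site 5 wins 22–0.
Site 5 vs Site 4: Site 5 wins 22–0.
Site 5 vs Site 8: Site 8 wins 12–10.
Site 7 vs Site 6: Site 7 wins 12–10.
Site 7 vs Site 4: Site 4 wins 13–9.
Site 7 vs Site 8: Site 7 wins 19–3.
Site 6 vs Site 4: Site 6 wins 19–3.
Site 6 vs Site 8: Site 8 wins 12–10.
Site 4 vs Site 8: Site 8 wins 12–10.
No candidate beats all others: Site 9 beats Site 4 beats Site 7 beats Site 9, a majority cycle.

No Condorcet winner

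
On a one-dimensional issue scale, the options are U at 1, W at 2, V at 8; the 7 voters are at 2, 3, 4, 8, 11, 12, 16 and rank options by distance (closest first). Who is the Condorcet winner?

V

With single-peaked preferences on a line, the Condorcet winner is the candidate closest to the median voter.
The median voter (position 8) is closest to V at 8.
Check: V vs W — voters closer to V: 4 of 7.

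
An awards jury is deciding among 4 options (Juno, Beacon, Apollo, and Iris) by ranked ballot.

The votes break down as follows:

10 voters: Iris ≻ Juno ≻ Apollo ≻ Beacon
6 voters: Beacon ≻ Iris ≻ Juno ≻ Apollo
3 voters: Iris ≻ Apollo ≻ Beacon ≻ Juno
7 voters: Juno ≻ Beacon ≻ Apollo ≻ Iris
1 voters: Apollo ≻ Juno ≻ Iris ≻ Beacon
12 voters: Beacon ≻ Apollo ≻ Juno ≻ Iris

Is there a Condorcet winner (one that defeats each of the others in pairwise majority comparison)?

Head-to-head results (39 voters total):
Juno vs Beacon: Beacon wins 21–18.
Juno vs Apollo: Juno wins 23–16.
Juno vs Iris: Juno wins 20–19.
Beacon vs Apollo: Beacon wins 25–14.
Beacon vs Iris: Beacon wins 25–14.
Apollo vs Iris: Apollo wins 20–19.
Beacon beats each rival — Juno (21–18), Apollo (25–14), Iris (25–14) — so Beacon is the Condorcet winner.

Yes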